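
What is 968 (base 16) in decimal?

Expand by place value (powers of 16):
968 = 9 × 16^2 + 6 × 16^1 + 8 × 16^0
= 9 × 256 + 6 × 16 + 8 × 1
= 2304 + 96 + 8
= 2408



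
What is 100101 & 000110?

AND: 1 only when both bits are 1
  100101
& 000110
--------
  000100
Decimal: 37 & 6 = 4



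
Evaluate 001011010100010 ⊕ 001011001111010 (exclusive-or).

XOR: 1 when bits differ
  001011010100010
^ 001011001111010
-----------------
  000000011011000
Decimal: 5794 ^ 5754 = 216



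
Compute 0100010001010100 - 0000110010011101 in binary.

Method 1 - Direct subtraction (column by column from the right: bit − bit − borrow-in; if negative, add 2 and borrow 1 from the next column):
borrow: 0111111101111110
        0100010001010100
-       0000110010011101
------------------------
        0011011110110111

Method 2 - Add two's complement:
Two's complement of 0000110010011101: invert → 1111001101100010, add 1 → 1111001101100011
  0100010001010100
+ 1111001101100011
------------------
 10011011110110111  (end carry out of the top bit = 1)
Discarding the end carry: 0011011110110111
Decimal check:
  0100010001010100 = 16384 + 1024 + 64 + 16 + 4 = 17492
  0000110010011101 = 2048 + 1024 + 128 + 16 + 8 + 4 + 1 = 3229
  17492 - 3229 = 14263, and 0011011110110111 = 8192 + 4096 + 1024 + 512 + 256 + 128 + 32 + 16 + 4 + 2 + 1 = 14263 ✓



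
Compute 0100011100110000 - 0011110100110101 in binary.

Method 1 - Direct subtraction (column by column from the right: bit − bit − borrow-in; if negative, add 2 and borrow 1 from the next column):
borrow: 0111001111111110
        0100011100110000
-       0011110100110101
------------------------
        0000100111111011

Method 2 - Add two's complement:
Two's complement of 0011110100110101: invert → 1100001011001010, add 1 → 1100001011001011
  0100011100110000
+ 1100001011001011
------------------
 10000100111111011  (end carry out of the top bit = 1)
Discarding the end carry: 0000100111111011
Decimal check:
  0100011100110000 = 16384 + 1024 + 512 + 256 + 32 + 16 = 18224
  0011110100110101 = 8192 + 4096 + 2048 + 1024 + 256 + 32 + 16 + 4 + 1 = 15669
  18224 - 15669 = 2555, and 0000100111111011 = 2048 + 256 + 128 + 64 + 32 + 16 + 8 + 2 + 1 = 2555 ✓



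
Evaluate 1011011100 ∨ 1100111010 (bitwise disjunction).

OR: 1 when either bit is 1
  1011011100
| 1100111010
------------
  1111111110
Decimal: 732 | 826 = 1022



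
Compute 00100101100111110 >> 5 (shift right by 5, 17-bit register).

Original: 00100101100111110 (decimal 19262)
Shift right by 5 positions
Drop the 5 low bits; fill with zeros on the left
Result: 00000001001011001 (decimal 601)
Equivalent: 19262 >> 5 = 19262 ÷ 2^5 = 601



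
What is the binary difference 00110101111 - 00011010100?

Method 1 - Direct subtraction (column by column from the right: bit − bit − borrow-in; if negative, add 2 and borrow 1 from the next column):
borrow: 00110100000
        00110101111
-       00011010100
-------------------
        00011011011

Method 2 - Add two's complement:
Two's complement of 00011010100: invert → 11100101011, add 1 → 11100101100
  00110101111
+ 11100101100
-------------
 100011011011  (end carry out of the top bit = 1)
Discarding the end carry: 00011011011
Decimal check:
  00110101111 = 256 + 128 + 32 + 8 + 4 + 2 + 1 = 431
  00011010100 = 128 + 64 + 16 + 4 = 212
  431 - 212 = 219, and 00011011011 = 128 + 64 + 16 + 8 + 2 + 1 = 219 ✓



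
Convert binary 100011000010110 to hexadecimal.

Group into 4-bit nibbles from right:
  0100 = 4
  0110 = 6
  0001 = 1
  0110 = 6
Result: 4616



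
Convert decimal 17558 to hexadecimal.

Using repeated division by 16 (digits 10–15 are A–F):
17558 ÷ 16 = 1097 remainder 6
1097 ÷ 16 = 68 remainder 9
68 ÷ 16 = 4 remainder 4
4 ÷ 16 = 0 remainder 4
Reading remainders bottom to top: 4496



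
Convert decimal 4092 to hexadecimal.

Using repeated division by 16 (digits 10–15 are A–F):
4092 ÷ 16 = 255 remainder 12 (C)
255 ÷ 16 = 15 remainder 15 (F)
15 ÷ 16 = 0 remainder 15 (F)
Reading remainders bottom to top: FFC



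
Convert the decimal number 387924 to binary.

Using repeated division by 2:
387924 ÷ 2 = 193962 remainder 0
193962 ÷ 2 = 96981 remainder 0
96981 ÷ 2 = 48490 remainder 1
48490 ÷ 2 = 24245 remainder 0
24245 ÷ 2 = 12122 remainder 1
12122 ÷ 2 = 6061 remainder 0
6061 ÷ 2 = 3030 remainder 1
3030 ÷ 2 = 1515 remainder 0
1515 ÷ 2 = 757 remainder 1
757 ÷ 2 = 378 remainder 1
378 ÷ 2 = 189 remainder 0
189 ÷ 2 = 94 remainder 1
94 ÷ 2 = 47 remainder 0
47 ÷ 2 = 23 remainder 1
23 ÷ 2 = 11 remainder 1
11 ÷ 2 = 5 remainder 1
5 ÷ 2 = 2 remainder 1
2 ÷ 2 = 1 remainder 0
1 ÷ 2 = 0 remainder 1
Reading remainders bottom to top: 1011110101101010100



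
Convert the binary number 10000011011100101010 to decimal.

Sum of powers of 2 for each 1-bit:
2^1 + 2^3 + 2^5 + 2^8 + 2^9 + 2^10 + 2^12 + 2^13 + 2^19
= 2 + 8 + 32 + 256 + 512 + 1024 + 4096 + 8192 + 524288
= 538410



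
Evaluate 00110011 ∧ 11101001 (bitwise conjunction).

AND: 1 only when both bits are 1
  00110011
& 11101001
----------
  00100001
Decimal: 51 & 233 = 33



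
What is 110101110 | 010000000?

OR: 1 when either bit is 1
  110101110
| 010000000
-----------
  110101110
Decimal: 430 | 128 = 430



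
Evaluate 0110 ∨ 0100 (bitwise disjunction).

OR: 1 when either bit is 1
  0110
| 0100
------
  0110
Decimal: 6 | 4 = 6



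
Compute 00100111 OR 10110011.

OR: 1 when either bit is 1
  00100111
| 10110011
----------
  10110111
Decimal: 39 | 179 = 183



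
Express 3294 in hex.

Using repeated division by 16 (digits 10–15 are A–F):
3294 ÷ 16 = 205 remainder 14 (E)
205 ÷ 16 = 12 remainder 13 (D)
12 ÷ 16 = 0 remainder 12 (C)
Reading remainders bottom to top: CDE



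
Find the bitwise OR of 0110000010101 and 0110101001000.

OR: 1 when either bit is 1
  0110000010101
| 0110101001000
---------------
  0110101011101
Decimal: 3093 | 3400 = 3421



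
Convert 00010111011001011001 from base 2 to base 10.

Sum of powers of 2 for each 1-bit:
2^0 + 2^3 + 2^4 + 2^6 + 2^9 + 2^10 + 2^12 + 2^13 + 2^14 + 2^16
= 1 + 8 + 16 + 64 + 512 + 1024 + 4096 + 8192 + 16384 + 65536
= 95833



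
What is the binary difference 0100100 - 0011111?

Method 1 - Direct subtraction (column by column from the right: bit − bit − borrow-in; if negative, add 2 and borrow 1 from the next column):
borrow: 0111110
        0100100
-       0011111
---------------
        0000101

Method 2 - Add two's complement:
Two's complement of 0011111: invert → 1100000, add 1 → 1100001
  0100100
+ 1100001
---------
 10000101  (end carry out of the top bit = 1)
Discarding the end carry: 0000101
Decimal check:
  0100100 = 32 + 4 = 36
  0011111 = 16 + 8 + 4 + 2 + 1 = 31
  36 - 31 = 5, and 0000101 = 4 + 1 = 5 ✓



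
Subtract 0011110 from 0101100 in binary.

Method 1 - Direct subtraction (column by column from the right: bit − bit − borrow-in; if negative, add 2 and borrow 1 from the next column):
borrow: 0111100
        0101100
-       0011110
---------------
        0001110

Method 2 - Add two's complement:
Two's complement of 0011110: invert → 1100001, add 1 → 1100010
  0101100
+ 1100010
---------
 10001110  (end carry out of the top bit = 1)
Discarding the end carry: 0001110
Decimal check:
  0101100 = 32 + 8 + 4 = 44
  0011110 = 16 + 8 + 4 + 2 = 30
  44 - 30 = 14, and 0001110 = 8 + 4 + 2 = 14 ✓



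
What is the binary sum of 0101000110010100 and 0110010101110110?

Add column by column from the right: bit + bit + carry-in; write the sum mod 2, carry 1 when the sum is 2 or 3.
carry:  1000001111101000
        0101000110010100
+       0110010101110110
------------------------
       01011011100001010
(the carry out of the leftmost column, 0, becomes the leading bit)
Decimal check:
  0101000110010100 = 16384 + 4096 + 256 + 128 + 16 + 4 = 20884
  0110010101110110 = 16384 + 8192 + 1024 + 256 + 64 + 32 + 16 + 4 + 2 = 25974
  20884 + 25974 = 46858, and 01011011100001010 = 32768 + 8192 + 4096 + 1024 + 512 + 256 + 8 + 2 = 46858 ✓



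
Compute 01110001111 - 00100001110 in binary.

Method 1 - Direct subtraction (column by column from the right: bit − bit − borrow-in; if negative, add 2 and borrow 1 from the next column):
borrow: 00000000000
        01110001111
-       00100001110
-------------------
        01010000001

Method 2 - Add two's complement:
Two's complement of 00100001110: invert → 11011110001, add 1 → 11011110010
  01110001111
+ 11011110010
-------------
 101010000001  (end carry out of the top bit = 1)
Discarding the end carry: 01010000001
Decimal check:
  01110001111 = 512 + 256 + 128 + 8 + 4 + 2 + 1 = 911
  00100001110 = 256 + 8 + 4 + 2 = 270
  911 - 270 = 641, and 01010000001 = 512 + 128 + 1 = 641 ✓



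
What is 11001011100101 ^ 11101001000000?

XOR: 1 when bits differ
  11001011100101
^ 11101001000000
----------------
  00100010100101
Decimal: 13029 ^ 14912 = 2213



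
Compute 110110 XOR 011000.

XOR: 1 when bits differ
  110110
^ 011000
--------
  101110
Decimal: 54 ^ 24 = 46



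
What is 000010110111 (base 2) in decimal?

Sum of powers of 2 for each 1-bit:
2^0 + 2^1 + 2^2 + 2^4 + 2^5 + 2^7
= 1 + 2 + 4 + 16 + 32 + 128
= 183



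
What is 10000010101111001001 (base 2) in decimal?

Sum of powers of 2 for each 1-bit:
2^0 + 2^3 + 2^6 + 2^7 + 2^8 + 2^9 + 2^11 + 2^13 + 2^19
= 1 + 8 + 64 + 128 + 256 + 512 + 2048 + 8192 + 524288
= 535497



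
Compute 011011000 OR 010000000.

OR: 1 when either bit is 1
  011011000
| 010000000
-----------
  011011000
Decimal: 216 | 128 = 216



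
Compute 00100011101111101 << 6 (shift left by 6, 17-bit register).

Original: 00100011101111101 (decimal 18301)
Shift left by 6 positions
Append 6 zeros on the right and drop the 6 high bits that overflow the 17-bit width
Result: 11101111101000000 (decimal 122688)
Equivalent: 18301 << 6 = 18301 × 2^6 = 1171264, truncated to 17 bits = 122688



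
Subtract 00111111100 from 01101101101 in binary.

Method 1 - Direct subtraction (column by column from the right: bit − bit − borrow-in; if negative, add 2 and borrow 1 from the next column):
borrow: 01111100000
        01101101101
-       00111111100
-------------------
        00101110001

Method 2 - Add two's complement:
Two's complement of 00111111100: invert → 11000000011, add 1 → 11000000100
  01101101101
+ 11000000100
-------------
 100101110001  (end carry out of the top bit = 1)
Discarding the end carry: 00101110001
Decimal check:
  01101101101 = 512 + 256 + 64 + 32 + 8 + 4 + 1 = 877
  00111111100 = 256 + 128 + 64 + 32 + 16 + 8 + 4 = 508
  877 - 508 = 369, and 00101110001 = 256 + 64 + 32 + 16 + 1 = 369 ✓



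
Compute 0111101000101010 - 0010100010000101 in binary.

Method 1 - Direct subtraction (column by column from the right: bit − bit − borrow-in; if negative, add 2 and borrow 1 from the next column):
borrow: 0000001100001010
        0111101000101010
-       0010100010000101
------------------------
        0101000110100101

Method 2 - Add two's complement:
Two's complement of 0010100010000101: invert → 1101011101111010, add 1 → 1101011101111011
  0111101000101010
+ 1101011101111011
------------------
 10101000110100101  (end carry out of the top bit = 1)
Discarding the end carry: 0101000110100101
Decimal check:
  0111101000101010 = 16384 + 8192 + 4096 + 2048 + 512 + 32 + 8 + 2 = 31274
  0010100010000101 = 8192 + 2048 + 128 + 4 + 1 = 10373
  31274 - 10373 = 20901, and 0101000110100101 = 16384 + 4096 + 256 + 128 + 32 + 4 + 1 = 20901 ✓



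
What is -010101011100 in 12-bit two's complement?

Original: 010101011100
Step 1 - Invert all bits: 101010100011
Step 2 - Add 1: 101010100100
Verification: 010101011100 + 101010100100 = 1000000000000; discarding the end carry (carry out of the top bit) leaves the 12-bit value 000000000000, as required for x + (-x)



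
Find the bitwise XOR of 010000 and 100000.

XOR: 1 when bits differ
  010000
^ 100000
--------
  110000
Decimal: 16 ^ 32 = 48



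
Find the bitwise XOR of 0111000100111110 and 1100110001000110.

XOR: 1 when bits differ
  0111000100111110
^ 1100110001000110
------------------
  1011110101111000
Decimal: 28990 ^ 52294 = 48504



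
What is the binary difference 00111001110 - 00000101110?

Method 1 - Direct subtraction (column by column from the right: bit − bit − borrow-in; if negative, add 2 and borrow 1 from the next column):
borrow: 00001000000
        00111001110
-       00000101110
-------------------
        00110100000

Method 2 - Add two's complement:
Two's complement of 00000101110: invert → 11111010001, add 1 → 11111010010
  00111001110
+ 11111010010
-------------
 100110100000  (end carry out of the top bit = 1)
Discarding the end carry: 00110100000
Decimal check:
  00111001110 = 256 + 128 + 64 + 8 + 4 + 2 = 462
  00000101110 = 32 + 8 + 4 + 2 = 46
  462 - 46 = 416, and 00110100000 = 256 + 128 + 32 = 416 ✓



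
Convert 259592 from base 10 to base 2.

Using repeated division by 2:
259592 ÷ 2 = 129796 remainder 0
129796 ÷ 2 = 64898 remainder 0
64898 ÷ 2 = 32449 remainder 0
32449 ÷ 2 = 16224 remainder 1
16224 ÷ 2 = 8112 remainder 0
8112 ÷ 2 = 4056 remainder 0
4056 ÷ 2 = 2028 remainder 0
2028 ÷ 2 = 1014 remainder 0
1014 ÷ 2 = 507 remainder 0
507 ÷ 2 = 253 remainder 1
253 ÷ 2 = 126 remainder 1
126 ÷ 2 = 63 remainder 0
63 ÷ 2 = 31 remainder 1
31 ÷ 2 = 15 remainder 1
15 ÷ 2 = 7 remainder 1
7 ÷ 2 = 3 remainder 1
3 ÷ 2 = 1 remainder 1
1 ÷ 2 = 0 remainder 1
Reading remainders bottom to top: 111111011000001000



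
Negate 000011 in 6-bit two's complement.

Original: 000011
Step 1 - Invert all bits: 111100
Step 2 - Add 1: 111101
Verification: 000011 + 111101 = 1000000; discarding the end carry (carry out of the top bit) leaves the 6-bit value 000000, as required for x + (-x)



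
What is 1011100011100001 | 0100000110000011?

OR: 1 when either bit is 1
  1011100011100001
| 0100000110000011
------------------
  1111100111100011
Decimal: 47329 | 16771 = 63971



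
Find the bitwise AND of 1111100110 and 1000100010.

AND: 1 only when both bits are 1
  1111100110
& 1000100010
------------
  1000100010
Decimal: 998 & 546 = 546



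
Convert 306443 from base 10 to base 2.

Using repeated division by 2:
306443 ÷ 2 = 153221 remainder 1
153221 ÷ 2 = 76610 remainder 1
76610 ÷ 2 = 38305 remainder 0
38305 ÷ 2 = 19152 remainder 1
19152 ÷ 2 = 9576 remainder 0
9576 ÷ 2 = 4788 remainder 0
4788 ÷ 2 = 2394 remainder 0
2394 ÷ 2 = 1197 remainder 0
1197 ÷ 2 = 598 remainder 1
598 ÷ 2 = 299 remainder 0
299 ÷ 2 = 149 remainder 1
149 ÷ 2 = 74 remainder 1
74 ÷ 2 = 37 remainder 0
37 ÷ 2 = 18 remainder 1
18 ÷ 2 = 9 remainder 0
9 ÷ 2 = 4 remainder 1
4 ÷ 2 = 2 remainder 0
2 ÷ 2 = 1 remainder 0
1 ÷ 2 = 0 remainder 1
Reading remainders bottom to top: 1001010110100001011



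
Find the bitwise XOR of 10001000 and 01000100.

XOR: 1 when bits differ
  10001000
^ 01000100
----------
  11001100
Decimal: 136 ^ 68 = 204



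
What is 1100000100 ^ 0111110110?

XOR: 1 when bits differ
  1100000100
^ 0111110110
------------
  1011110010
Decimal: 772 ^ 502 = 754



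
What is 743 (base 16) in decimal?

Expand by place value (powers of 16):
743 = 7 × 16^2 + 4 × 16^1 + 3 × 16^0
= 7 × 256 + 4 × 16 + 3 × 1
= 1792 + 64 + 3
= 1859



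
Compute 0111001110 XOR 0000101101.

XOR: 1 when bits differ
  0111001110
^ 0000101101
------------
  0111100011
Decimal: 462 ^ 45 = 483



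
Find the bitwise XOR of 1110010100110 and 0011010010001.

XOR: 1 when bits differ
  1110010100110
^ 0011010010001
---------------
  1101000110111
Decimal: 7334 ^ 1681 = 6711



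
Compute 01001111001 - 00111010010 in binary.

Method 1 - Direct subtraction (column by column from the right: bit − bit − borrow-in; if negative, add 2 and borrow 1 from the next column):
borrow: 01100001100
        01001111001
-       00111010010
-------------------
        00010100111

Method 2 - Add two's complement:
Two's complement of 00111010010: invert → 11000101101, add 1 → 11000101110
  01001111001
+ 11000101110
-------------
 100010100111  (end carry out of the top bit = 1)
Discarding the end carry: 00010100111
Decimal check:
  01001111001 = 512 + 64 + 32 + 16 + 8 + 1 = 633
  00111010010 = 256 + 128 + 64 + 16 + 2 = 466
  633 - 466 = 167, and 00010100111 = 128 + 32 + 4 + 2 + 1 = 167 ✓



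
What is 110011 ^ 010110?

XOR: 1 when bits differ
  110011
^ 010110
--------
  100101
Decimal: 51 ^ 22 = 37



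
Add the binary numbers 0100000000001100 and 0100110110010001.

Add column by column from the right: bit + bit + carry-in; write the sum mod 2, carry 1 when the sum is 2 or 3.
carry:  1000000000000000
        0100000000001100
+       0100110110010001
------------------------
       01000110110011101
(the carry out of the leftmost column, 0, becomes the leading bit)
Decimal check:
  0100000000001100 = 16384 + 8 + 4 = 16396
  0100110110010001 = 16384 + 2048 + 1024 + 256 + 128 + 16 + 1 = 19857
  16396 + 19857 = 36253, and 01000110110011101 = 32768 + 2048 + 1024 + 256 + 128 + 16 + 8 + 4 + 1 = 36253 ✓



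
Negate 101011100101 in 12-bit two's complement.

Original (sign bit 1, negative): 101011100101
Step 1 - Invert all bits: 010100011010
Step 2 - Add 1: 010100011011
Verification: 101011100101 + 010100011011 = 1000000000000; discarding the end carry (carry out of the top bit) leaves the 12-bit value 000000000000, as required for x + (-x)



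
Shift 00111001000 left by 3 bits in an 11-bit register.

Original: 00111001000 (decimal 456)
Shift left by 3 positions
Append 3 zeros on the right and drop the 3 high bits that overflow the 11-bit width
Result: 11001000000 (decimal 1600)
Equivalent: 456 << 3 = 456 × 2^3 = 3648, truncated to 11 bits = 1600



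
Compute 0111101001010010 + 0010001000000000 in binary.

Add column by column from the right: bit + bit + carry-in; write the sum mod 2, carry 1 when the sum is 2 or 3.
carry:  1100010000000000
        0111101001010010
+       0010001000000000
------------------------
       01001110001010010
(the carry out of the leftmost column, 0, becomes the leading bit)
Decimal check:
  0111101001010010 = 16384 + 8192 + 4096 + 2048 + 512 + 64 + 16 + 2 = 31314
  0010001000000000 = 8192 + 512 = 8704
  31314 + 8704 = 40018, and 01001110001010010 = 32768 + 4096 + 2048 + 1024 + 64 + 16 + 2 = 40018 ✓



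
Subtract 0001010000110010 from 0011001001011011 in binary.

Method 1 - Direct subtraction (column by column from the right: bit − bit − borrow-in; if negative, add 2 and borrow 1 from the next column):
borrow: 0011100001000000
        0011001001011011
-       0001010000110010
------------------------
        0001111000101001

Method 2 - Add two's complement:
Two's complement of 0001010000110010: invert → 1110101111001101, add 1 → 1110101111001110
  0011001001011011
+ 1110101111001110
------------------
 10001111000101001  (end carry out of the top bit = 1)
Discarding the end carry: 0001111000101001
Decimal check:
  0011001001011011 = 8192 + 4096 + 512 + 64 + 16 + 8 + 2 + 1 = 12891
  0001010000110010 = 4096 + 1024 + 32 + 16 + 2 = 5170
  12891 - 5170 = 7721, and 0001111000101001 = 4096 + 2048 + 1024 + 512 + 32 + 8 + 1 = 7721 ✓



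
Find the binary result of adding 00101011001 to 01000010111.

Add column by column from the right: bit + bit + carry-in; write the sum mod 2, carry 1 when the sum is 2 or 3.
carry:  00000111110
        00101011001
+       01000010111
-------------------
       001101110000
(the carry out of the leftmost column, 0, becomes the leading bit)
Decimal check:
  00101011001 = 256 + 64 + 16 + 8 + 1 = 345
  01000010111 = 512 + 16 + 4 + 2 + 1 = 535
  345 + 535 = 880, and 001101110000 = 512 + 256 + 64 + 32 + 16 = 880 ✓



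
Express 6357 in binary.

Using repeated division by 2:
6357 ÷ 2 = 3178 remainder 1
3178 ÷ 2 = 1589 remainder 0
1589 ÷ 2 = 794 remainder 1
794 ÷ 2 = 397 remainder 0
397 ÷ 2 = 198 remainder 1
198 ÷ 2 = 99 remainder 0
99 ÷ 2 = 49 remainder 1
49 ÷ 2 = 24 remainder 1
24 ÷ 2 = 12 remainder 0
12 ÷ 2 = 6 remainder 0
6 ÷ 2 = 3 remainder 0
3 ÷ 2 = 1 remainder 1
1 ÷ 2 = 0 remainder 1
Reading remainders bottom to top: 1100011010101



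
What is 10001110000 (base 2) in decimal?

Sum of powers of 2 for each 1-bit:
2^4 + 2^5 + 2^6 + 2^10
= 16 + 32 + 64 + 1024
= 1136



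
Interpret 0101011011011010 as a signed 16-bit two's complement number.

Binary: 0101011011011010
Sign bit: 0 (non-negative)
Read directly as an unsigned value:
0101011011011010 = 16384 + 4096 + 1024 + 512 + 128 + 64 + 16 + 8 + 2 = 22234
Value: 22234



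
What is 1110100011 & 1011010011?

AND: 1 only when both bits are 1
  1110100011
& 1011010011
------------
  1010000011
Decimal: 931 & 723 = 643



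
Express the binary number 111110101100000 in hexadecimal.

Group into 4-bit nibbles from right:
  0111 = 7
  1101 = D
  0110 = 6
  0000 = 0
Result: 7D60



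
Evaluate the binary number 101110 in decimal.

Sum of powers of 2 for each 1-bit:
2^1 + 2^2 + 2^3 + 2^5
= 2 + 4 + 8 + 32
= 46



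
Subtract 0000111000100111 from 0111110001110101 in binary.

Method 1 - Direct subtraction (column by column from the right: bit − bit − borrow-in; if negative, add 2 and borrow 1 from the next column):
borrow: 0001110000011100
        0111110001110101
-       0000111000100111
------------------------
        0110111001001110

Method 2 - Add two's complement:
Two's complement of 0000111000100111: invert → 1111000111011000, add 1 → 1111000111011001
  0111110001110101
+ 1111000111011001
------------------
 10110111001001110  (end carry out of the top bit = 1)
Discarding the end carry: 0110111001001110
Decimal check:
  0111110001110101 = 16384 + 8192 + 4096 + 2048 + 1024 + 64 + 32 + 16 + 4 + 1 = 31861
  0000111000100111 = 2048 + 1024 + 512 + 32 + 4 + 2 + 1 = 3623
  31861 - 3623 = 28238, and 0110111001001110 = 16384 + 8192 + 2048 + 1024 + 512 + 64 + 8 + 4 + 2 = 28238 ✓



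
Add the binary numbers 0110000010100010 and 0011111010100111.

Add column by column from the right: bit + bit + carry-in; write the sum mod 2, carry 1 when the sum is 2 or 3.
carry:  1100000101001100
        0110000010100010
+       0011111010100111
------------------------
       01001111101001001
(the carry out of the leftmost column, 0, becomes the leading bit)
Decimal check:
  0110000010100010 = 16384 + 8192 + 128 + 32 + 2 = 24738
  0011111010100111 = 8192 + 4096 + 2048 + 1024 + 512 + 128 + 32 + 4 + 2 + 1 = 16039
  24738 + 16039 = 40777, and 01001111101001001 = 32768 + 4096 + 2048 + 1024 + 512 + 256 + 64 + 8 + 1 = 40777 ✓



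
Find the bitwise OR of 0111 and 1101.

OR: 1 when either bit is 1
  0111
| 1101
------
  1111
Decimal: 7 | 13 = 15



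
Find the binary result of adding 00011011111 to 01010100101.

Add column by column from the right: bit + bit + carry-in; write the sum mod 2, carry 1 when the sum is 2 or 3.
carry:  00111111110
        00011011111
+       01010100101
-------------------
       001110000100
(the carry out of the leftmost column, 0, becomes the leading bit)
Decimal check:
  00011011111 = 128 + 64 + 16 + 8 + 4 + 2 + 1 = 223
  01010100101 = 512 + 128 + 32 + 4 + 1 = 677
  223 + 677 = 900, and 001110000100 = 512 + 256 + 128 + 4 = 900 ✓



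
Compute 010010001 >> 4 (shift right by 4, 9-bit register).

Original: 010010001 (decimal 145)
Shift right by 4 positions
Drop the 4 low bits; fill with zeros on the left
Result: 000001001 (decimal 9)
Equivalent: 145 >> 4 = 145 ÷ 2^4 = 9



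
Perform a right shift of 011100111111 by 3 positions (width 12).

Original: 011100111111 (decimal 1855)
Shift right by 3 positions
Drop the 3 low bits; fill with zeros on the left
Result: 000011100111 (decimal 231)
Equivalent: 1855 >> 3 = 1855 ÷ 2^3 = 231



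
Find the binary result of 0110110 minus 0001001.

Method 1 - Direct subtraction (column by column from the right: bit − bit − borrow-in; if negative, add 2 and borrow 1 from the next column):
borrow: 0010010
        0110110
-       0001001
---------------
        0101101

Method 2 - Add two's complement:
Two's complement of 0001001: invert → 1110110, add 1 → 1110111
  0110110
+ 1110111
---------
 10101101  (end carry out of the top bit = 1)
Discarding the end carry: 0101101
Decimal check:
  0110110 = 32 + 16 + 4 + 2 = 54
  0001001 = 8 + 1 = 9
  54 - 9 = 45, and 0101101 = 32 + 8 + 4 + 1 = 45 ✓



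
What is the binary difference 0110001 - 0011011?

Method 1 - Direct subtraction (column by column from the right: bit − bit − borrow-in; if negative, add 2 and borrow 1 from the next column):
borrow: 0111100
        0110001
-       0011011
---------------
        0010110

Method 2 - Add two's complement:
Two's complement of 0011011: invert → 1100100, add 1 → 1100101
  0110001
+ 1100101
---------
 10010110  (end carry out of the top bit = 1)
Discarding the end carry: 0010110
Decimal check:
  0110001 = 32 + 16 + 1 = 49
  0011011 = 16 + 8 + 2 + 1 = 27
  49 - 27 = 22, and 0010110 = 16 + 4 + 2 = 22 ✓



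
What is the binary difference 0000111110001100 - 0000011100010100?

Method 1 - Direct subtraction (column by column from the right: bit − bit − borrow-in; if negative, add 2 and borrow 1 from the next column):
borrow: 0000000011100000
        0000111110001100
-       0000011100010100
------------------------
        0000100001111000

Method 2 - Add two's complement:
Two's complement of 0000011100010100: invert → 1111100011101011, add 1 → 1111100011101100
  0000111110001100
+ 1111100011101100
------------------
 10000100001111000  (end carry out of the top bit = 1)
Discarding the end carry: 0000100001111000
Decimal check:
  0000111110001100 = 2048 + 1024 + 512 + 256 + 128 + 8 + 4 = 3980
  0000011100010100 = 1024 + 512 + 256 + 16 + 4 = 1812
  3980 - 1812 = 2168, and 0000100001111000 = 2048 + 64 + 32 + 16 + 8 = 2168 ✓



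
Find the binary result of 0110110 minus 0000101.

Method 1 - Direct subtraction (column by column from the right: bit − bit − borrow-in; if negative, add 2 and borrow 1 from the next column):
borrow: 0000010
        0110110
-       0000101
---------------
        0110001

Method 2 - Add two's complement:
Two's complement of 0000101: invert → 1111010, add 1 → 1111011
  0110110
+ 1111011
---------
 10110001  (end carry out of the top bit = 1)
Discarding the end carry: 0110001
Decimal check:
  0110110 = 32 + 16 + 4 + 2 = 54
  0000101 = 4 + 1 = 5
  54 - 5 = 49, and 0110001 = 32 + 16 + 1 = 49 ✓



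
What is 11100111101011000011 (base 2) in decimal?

Sum of powers of 2 for each 1-bit:
2^0 + 2^1 + 2^6 + 2^7 + 2^9 + 2^11 + 2^12 + 2^13 + 2^14 + 2^17 + 2^18 + 2^19
= 1 + 2 + 64 + 128 + 512 + 2048 + 4096 + 8192 + 16384 + 131072 + 262144 + 524288
= 948931



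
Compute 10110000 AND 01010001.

AND: 1 only when both bits are 1
  10110000
& 01010001
----------
  00010000
Decimal: 176 & 81 = 16



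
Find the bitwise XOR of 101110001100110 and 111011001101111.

XOR: 1 when bits differ
  101110001100110
^ 111011001101111
-----------------
  010101000001001
Decimal: 23654 ^ 30319 = 10761



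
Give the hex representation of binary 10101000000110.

Group into 4-bit nibbles from right:
  0010 = 2
  1010 = A
  0000 = 0
  0110 = 6
Result: 2A06



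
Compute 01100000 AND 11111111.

AND: 1 only when both bits are 1
  01100000
& 11111111
----------
  01100000
Decimal: 96 & 255 = 96



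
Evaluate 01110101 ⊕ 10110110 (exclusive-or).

XOR: 1 when bits differ
  01110101
^ 10110110
----------
  11000011
Decimal: 117 ^ 182 = 195



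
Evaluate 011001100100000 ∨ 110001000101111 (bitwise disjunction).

OR: 1 when either bit is 1
  011001100100000
| 110001000101111
-----------------
  111001100101111
Decimal: 13088 | 25135 = 29487



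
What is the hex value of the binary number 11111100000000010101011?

Group into 4-bit nibbles from right:
  0111 = 7
  1110 = E
  0000 = 0
  0000 = 0
  1010 = A
  1011 = B
Result: 7E00AB



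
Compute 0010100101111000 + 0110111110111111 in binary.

Add column by column from the right: bit + bit + carry-in; write the sum mod 2, carry 1 when the sum is 2 or 3.
carry:  1101111111110000
        0010100101111000
+       0110111110111111
------------------------
       01001100100110111
(the carry out of the leftmost column, 0, becomes the leading bit)
Decimal check:
  0010100101111000 = 8192 + 2048 + 256 + 64 + 32 + 16 + 8 = 10616
  0110111110111111 = 16384 + 8192 + 2048 + 1024 + 512 + 256 + 128 + 32 + 16 + 8 + 4 + 2 + 1 = 28607
  10616 + 28607 = 39223, and 01001100100110111 = 32768 + 4096 + 2048 + 256 + 32 + 16 + 4 + 2 + 1 = 39223 ✓



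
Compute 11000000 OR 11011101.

OR: 1 when either bit is 1
  11000000
| 11011101
----------
  11011101
Decimal: 192 | 221 = 221



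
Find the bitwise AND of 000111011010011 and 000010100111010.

AND: 1 only when both bits are 1
  000111011010011
& 000010100111010
-----------------
  000010000010010
Decimal: 3795 & 1338 = 1042



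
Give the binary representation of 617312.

Using repeated division by 2:
617312 ÷ 2 = 308656 remainder 0
308656 ÷ 2 = 154328 remainder 0
154328 ÷ 2 = 77164 remainder 0
77164 ÷ 2 = 38582 remainder 0
38582 ÷ 2 = 19291 remainder 0
19291 ÷ 2 = 9645 remainder 1
9645 ÷ 2 = 4822 remainder 1
4822 ÷ 2 = 2411 remainder 0
2411 ÷ 2 = 1205 remainder 1
1205 ÷ 2 = 602 remainder 1
602 ÷ 2 = 301 remainder 0
301 ÷ 2 = 150 remainder 1
150 ÷ 2 = 75 remainder 0
75 ÷ 2 = 37 remainder 1
37 ÷ 2 = 18 remainder 1
18 ÷ 2 = 9 remainder 0
9 ÷ 2 = 4 remainder 1
4 ÷ 2 = 2 remainder 0
2 ÷ 2 = 1 remainder 0
1 ÷ 2 = 0 remainder 1
Reading remainders bottom to top: 10010110101101100000



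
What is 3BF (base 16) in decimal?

Expand by place value (powers of 16):
Digit values: B = 11, F = 15
3BF = 3 × 16^2 + 11 × 16^1 + 15 × 16^0
= 3 × 256 + 11 × 16 + 15 × 1
= 768 + 176 + 15
= 959



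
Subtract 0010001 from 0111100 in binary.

Method 1 - Direct subtraction (column by column from the right: bit − bit − borrow-in; if negative, add 2 and borrow 1 from the next column):
borrow: 0000110
        0111100
-       0010001
---------------
        0101011

Method 2 - Add two's complement:
Two's complement of 0010001: invert → 1101110, add 1 → 1101111
  0111100
+ 1101111
---------
 10101011  (end carry out of the top bit = 1)
Discarding the end carry: 0101011
Decimal check:
  0111100 = 32 + 16 + 8 + 4 = 60
  0010001 = 16 + 1 = 17
  60 - 17 = 43, and 0101011 = 32 + 8 + 2 + 1 = 43 ✓



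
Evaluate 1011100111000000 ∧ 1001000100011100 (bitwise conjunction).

AND: 1 only when both bits are 1
  1011100111000000
& 1001000100011100
------------------
  1001000100000000
Decimal: 47552 & 37148 = 37120



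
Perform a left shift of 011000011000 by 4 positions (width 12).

Original: 011000011000 (decimal 1560)
Shift left by 4 positions
Append 4 zeros on the right and drop the 4 high bits that overflow the 12-bit width
Result: 000110000000 (decimal 384)
Equivalent: 1560 << 4 = 1560 × 2^4 = 24960, truncated to 12 bits = 384



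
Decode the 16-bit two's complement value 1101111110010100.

Binary: 1101111110010100
Sign bit: 1 (negative)
Invert: 0010000001101011
Add 1:  0010000001101100
Magnitude: 0010000001101100 = 8192 + 64 + 32 + 8 + 4 = 8300
Value: -8300



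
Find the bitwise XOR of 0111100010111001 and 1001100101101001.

XOR: 1 when bits differ
  0111100010111001
^ 1001100101101001
------------------
  1110000111010000
Decimal: 30905 ^ 39273 = 57808



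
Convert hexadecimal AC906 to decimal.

Expand by place value (powers of 16):
Digit values: A = 10, C = 12
AC906 = 10 × 16^4 + 12 × 16^3 + 9 × 16^2 + 0 × 16^1 + 6 × 16^0
= 10 × 65536 + 12 × 4096 + 9 × 256 + 0 × 16 + 6 × 1
= 655360 + 49152 + 2304 + 0 + 6
= 706822



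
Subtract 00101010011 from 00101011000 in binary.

Method 1 - Direct subtraction (column by column from the right: bit − bit − borrow-in; if negative, add 2 and borrow 1 from the next column):
borrow: 00000001110
        00101011000
-       00101010011
-------------------
        00000000101

Method 2 - Add two's complement:
Two's complement of 00101010011: invert → 11010101100, add 1 → 11010101101
  00101011000
+ 11010101101
-------------
 100000000101  (end carry out of the top bit = 1)
Discarding the end carry: 00000000101
Decimal check:
  00101011000 = 256 + 64 + 16 + 8 = 344
  00101010011 = 256 + 64 + 16 + 2 + 1 = 339
  344 - 339 = 5, and 00000000101 = 4 + 1 = 5 ✓



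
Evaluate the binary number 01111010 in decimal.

Sum of powers of 2 for each 1-bit:
2^1 + 2^3 + 2^4 + 2^5 + 2^6
= 2 + 8 + 16 + 32 + 64
= 122



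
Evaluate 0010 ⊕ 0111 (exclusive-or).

XOR: 1 when bits differ
  0010
^ 0111
------
  0101
Decimal: 2 ^ 7 = 5



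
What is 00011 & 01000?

AND: 1 only when both bits are 1
  00011
& 01000
-------
  00000
Decimal: 3 & 8 = 0



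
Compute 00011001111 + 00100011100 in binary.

Add column by column from the right: bit + bit + carry-in; write the sum mod 2, carry 1 when the sum is 2 or 3.
carry:  00000111000
        00011001111
+       00100011100
-------------------
       000111101011
(the carry out of the leftmost column, 0, becomes the leading bit)
Decimal check:
  00011001111 = 128 + 64 + 8 + 4 + 2 + 1 = 207
  00100011100 = 256 + 16 + 8 + 4 = 284
  207 + 284 = 491, and 000111101011 = 256 + 128 + 64 + 32 + 8 + 2 + 1 = 491 ✓



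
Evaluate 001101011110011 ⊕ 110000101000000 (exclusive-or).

XOR: 1 when bits differ
  001101011110011
^ 110000101000000
-----------------
  111101110110011
Decimal: 6899 ^ 24896 = 31667



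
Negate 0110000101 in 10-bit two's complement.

Original: 0110000101
Step 1 - Invert all bits: 1001111010
Step 2 - Add 1: 1001111011
Verification: 0110000101 + 1001111011 = 10000000000; discarding the end carry (carry out of the top bit) leaves the 10-bit value 0000000000, as required for x + (-x)



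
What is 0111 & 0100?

AND: 1 only when both bits are 1
  0111
& 0100
------
  0100
Decimal: 7 & 4 = 4



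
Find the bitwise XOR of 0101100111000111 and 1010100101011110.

XOR: 1 when bits differ
  0101100111000111
^ 1010100101011110
------------------
  1111000010011001
Decimal: 22983 ^ 43358 = 61593



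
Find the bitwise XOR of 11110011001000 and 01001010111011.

XOR: 1 when bits differ
  11110011001000
^ 01001010111011
----------------
  10111001110011
Decimal: 15560 ^ 4795 = 11891



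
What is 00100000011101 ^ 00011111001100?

XOR: 1 when bits differ
  00100000011101
^ 00011111001100
----------------
  00111111010001
Decimal: 2077 ^ 1996 = 4049



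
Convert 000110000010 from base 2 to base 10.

Sum of powers of 2 for each 1-bit:
2^1 + 2^7 + 2^8
= 2 + 128 + 256
= 386



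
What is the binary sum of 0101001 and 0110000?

Add column by column from the right: bit + bit + carry-in; write the sum mod 2, carry 1 when the sum is 2 or 3.
carry:  1000000
        0101001
+       0110000
---------------
       01011001
(the carry out of the leftmost column, 0, becomes the leading bit)
Decimal check:
  0101001 = 32 + 8 + 1 = 41
  0110000 = 32 + 16 = 48
  41 + 48 = 89, and 01011001 = 64 + 16 + 8 + 1 = 89 ✓



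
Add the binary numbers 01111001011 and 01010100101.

Add column by column from the right: bit + bit + carry-in; write the sum mod 2, carry 1 when the sum is 2 or 3.
carry:  11100011110
        01111001011
+       01010100101
-------------------
       011001110000
(the carry out of the leftmost column, 0, becomes the leading bit)
Decimal check:
  01111001011 = 512 + 256 + 128 + 64 + 8 + 2 + 1 = 971
  01010100101 = 512 + 128 + 32 + 4 + 1 = 677
  971 + 677 = 1648, and 011001110000 = 1024 + 512 + 64 + 32 + 16 = 1648 ✓



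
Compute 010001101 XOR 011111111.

XOR: 1 when bits differ
  010001101
^ 011111111
-----------
  001110010
Decimal: 141 ^ 255 = 114



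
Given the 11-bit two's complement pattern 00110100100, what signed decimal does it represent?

Binary: 00110100100
Sign bit: 0 (non-negative)
Read directly as an unsigned value:
00110100100 = 256 + 128 + 32 + 4 = 420
Value: 420



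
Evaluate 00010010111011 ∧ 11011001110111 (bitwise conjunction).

AND: 1 only when both bits are 1
  00010010111011
& 11011001110111
----------------
  00010000110011
Decimal: 1211 & 13943 = 1075



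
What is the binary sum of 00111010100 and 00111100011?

Add column by column from the right: bit + bit + carry-in; write the sum mod 2, carry 1 when the sum is 2 or 3.
carry:  01110000000
        00111010100
+       00111100011
-------------------
       001110110111
(the carry out of the leftmost column, 0, becomes the leading bit)
Decimal check:
  00111010100 = 256 + 128 + 64 + 16 + 4 = 468
  00111100011 = 256 + 128 + 64 + 32 + 2 + 1 = 483
  468 + 483 = 951, and 001110110111 = 512 + 256 + 128 + 32 + 16 + 4 + 2 + 1 = 951 ✓



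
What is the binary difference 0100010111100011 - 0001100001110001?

Method 1 - Direct subtraction (column by column from the right: bit − bit − borrow-in; if negative, add 2 and borrow 1 from the next column):
borrow: 0111000011100000
        0100010111100011
-       0001100001110001
------------------------
        0010110101110010

Method 2 - Add two's complement:
Two's complement of 0001100001110001: invert → 1110011110001110, add 1 → 1110011110001111
  0100010111100011
+ 1110011110001111
------------------
 10010110101110010  (end carry out of the top bit = 1)
Discarding the end carry: 0010110101110010
Decimal check:
  0100010111100011 = 16384 + 1024 + 256 + 128 + 64 + 32 + 2 + 1 = 17891
  0001100001110001 = 4096 + 2048 + 64 + 32 + 16 + 1 = 6257
  17891 - 6257 = 11634, and 0010110101110010 = 8192 + 2048 + 1024 + 256 + 64 + 32 + 16 + 2 = 11634 ✓



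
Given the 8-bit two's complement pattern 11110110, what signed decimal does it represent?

Binary: 11110110
Sign bit: 1 (negative)
Invert: 00001001
Add 1:  00001010
Magnitude: 00001010 = 8 + 2 = 10
Value: -10



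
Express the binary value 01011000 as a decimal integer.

Sum of powers of 2 for each 1-bit:
2^3 + 2^4 + 2^6
= 8 + 16 + 64
= 88



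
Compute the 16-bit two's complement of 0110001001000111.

Original: 0110001001000111
Step 1 - Invert all bits: 1001110110111000
Step 2 - Add 1: 1001110110111001
Verification: 0110001001000111 + 1001110110111001 = 10000000000000000; discarding the end carry (carry out of the top bit) leaves the 16-bit value 0000000000000000, as required for x + (-x)



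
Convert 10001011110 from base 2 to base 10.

Sum of powers of 2 for each 1-bit:
2^1 + 2^2 + 2^3 + 2^4 + 2^6 + 2^10
= 2 + 4 + 8 + 16 + 64 + 1024
= 1118



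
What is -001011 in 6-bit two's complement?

Original: 001011
Step 1 - Invert all bits: 110100
Step 2 - Add 1: 110101
Verification: 001011 + 110101 = 1000000; discarding the end carry (carry out of the top bit) leaves the 6-bit value 000000, as required for x + (-x)



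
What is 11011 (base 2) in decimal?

Sum of powers of 2 for each 1-bit:
2^0 + 2^1 + 2^3 + 2^4
= 1 + 2 + 8 + 16
= 27



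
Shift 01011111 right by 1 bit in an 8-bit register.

Original: 01011111 (decimal 95)
Shift right by 1 position
Drop the 1 low bit; fill with zero on the left
Result: 00101111 (decimal 47)
Equivalent: 95 >> 1 = 95 ÷ 2^1 = 47



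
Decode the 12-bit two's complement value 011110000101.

Binary: 011110000101
Sign bit: 0 (non-negative)
Read directly as an unsigned value:
011110000101 = 1024 + 512 + 256 + 128 + 4 + 1 = 1925
Value: 1925



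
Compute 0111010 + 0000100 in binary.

Add column by column from the right: bit + bit + carry-in; write the sum mod 2, carry 1 when the sum is 2 or 3.
carry:  0000000
        0111010
+       0000100
---------------
       00111110
(the carry out of the leftmost column, 0, becomes the leading bit)
Decimal check:
  0111010 = 32 + 16 + 8 + 2 = 58
  0000100 = 4
  58 + 4 = 62, and 00111110 = 32 + 16 + 8 + 4 + 2 = 62 ✓



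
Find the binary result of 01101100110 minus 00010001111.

Method 1 - Direct subtraction (column by column from the right: bit − bit − borrow-in; if negative, add 2 and borrow 1 from the next column):
borrow: 00100111110
        01101100110
-       00010001111
-------------------
        01011010111

Method 2 - Add two's complement:
Two's complement of 00010001111: invert → 11101110000, add 1 → 11101110001
  01101100110
+ 11101110001
-------------
 101011010111  (end carry out of the top bit = 1)
Discarding the end carry: 01011010111
Decimal check:
  01101100110 = 512 + 256 + 64 + 32 + 4 + 2 = 870
  00010001111 = 128 + 8 + 4 + 2 + 1 = 143
  870 - 143 = 727, and 01011010111 = 512 + 128 + 64 + 16 + 4 + 2 + 1 = 727 ✓

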